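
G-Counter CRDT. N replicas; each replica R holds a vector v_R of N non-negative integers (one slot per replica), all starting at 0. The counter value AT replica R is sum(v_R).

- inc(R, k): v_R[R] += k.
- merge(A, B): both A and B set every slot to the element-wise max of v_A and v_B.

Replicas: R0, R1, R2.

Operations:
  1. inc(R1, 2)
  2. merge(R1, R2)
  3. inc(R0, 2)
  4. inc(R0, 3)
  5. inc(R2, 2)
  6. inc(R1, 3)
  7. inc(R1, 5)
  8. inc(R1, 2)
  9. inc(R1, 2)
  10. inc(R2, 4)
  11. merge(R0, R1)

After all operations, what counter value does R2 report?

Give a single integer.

Op 1: inc R1 by 2 -> R1=(0,2,0) value=2
Op 2: merge R1<->R2 -> R1=(0,2,0) R2=(0,2,0)
Op 3: inc R0 by 2 -> R0=(2,0,0) value=2
Op 4: inc R0 by 3 -> R0=(5,0,0) value=5
Op 5: inc R2 by 2 -> R2=(0,2,2) value=4
Op 6: inc R1 by 3 -> R1=(0,5,0) value=5
Op 7: inc R1 by 5 -> R1=(0,10,0) value=10
Op 8: inc R1 by 2 -> R1=(0,12,0) value=12
Op 9: inc R1 by 2 -> R1=(0,14,0) value=14
Op 10: inc R2 by 4 -> R2=(0,2,6) value=8
Op 11: merge R0<->R1 -> R0=(5,14,0) R1=(5,14,0)

Answer: 8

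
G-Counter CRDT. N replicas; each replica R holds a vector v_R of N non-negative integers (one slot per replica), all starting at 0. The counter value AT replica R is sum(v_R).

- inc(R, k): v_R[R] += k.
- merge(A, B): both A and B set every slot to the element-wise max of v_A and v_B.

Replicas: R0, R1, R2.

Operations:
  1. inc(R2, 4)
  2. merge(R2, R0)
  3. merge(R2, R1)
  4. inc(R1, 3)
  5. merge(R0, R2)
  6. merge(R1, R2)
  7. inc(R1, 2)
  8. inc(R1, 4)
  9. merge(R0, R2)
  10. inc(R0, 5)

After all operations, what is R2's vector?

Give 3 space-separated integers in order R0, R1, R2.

Op 1: inc R2 by 4 -> R2=(0,0,4) value=4
Op 2: merge R2<->R0 -> R2=(0,0,4) R0=(0,0,4)
Op 3: merge R2<->R1 -> R2=(0,0,4) R1=(0,0,4)
Op 4: inc R1 by 3 -> R1=(0,3,4) value=7
Op 5: merge R0<->R2 -> R0=(0,0,4) R2=(0,0,4)
Op 6: merge R1<->R2 -> R1=(0,3,4) R2=(0,3,4)
Op 7: inc R1 by 2 -> R1=(0,5,4) value=9
Op 8: inc R1 by 4 -> R1=(0,9,4) value=13
Op 9: merge R0<->R2 -> R0=(0,3,4) R2=(0,3,4)
Op 10: inc R0 by 5 -> R0=(5,3,4) value=12

Answer: 0 3 4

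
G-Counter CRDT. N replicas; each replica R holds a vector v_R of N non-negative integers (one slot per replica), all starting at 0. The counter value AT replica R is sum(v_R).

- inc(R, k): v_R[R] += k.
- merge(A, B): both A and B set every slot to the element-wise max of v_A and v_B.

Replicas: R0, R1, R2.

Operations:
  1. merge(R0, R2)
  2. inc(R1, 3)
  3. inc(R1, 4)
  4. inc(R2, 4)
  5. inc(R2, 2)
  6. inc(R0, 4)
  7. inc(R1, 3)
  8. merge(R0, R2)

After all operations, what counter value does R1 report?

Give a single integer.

Answer: 10

Derivation:
Op 1: merge R0<->R2 -> R0=(0,0,0) R2=(0,0,0)
Op 2: inc R1 by 3 -> R1=(0,3,0) value=3
Op 3: inc R1 by 4 -> R1=(0,7,0) value=7
Op 4: inc R2 by 4 -> R2=(0,0,4) value=4
Op 5: inc R2 by 2 -> R2=(0,0,6) value=6
Op 6: inc R0 by 4 -> R0=(4,0,0) value=4
Op 7: inc R1 by 3 -> R1=(0,10,0) value=10
Op 8: merge R0<->R2 -> R0=(4,0,6) R2=(4,0,6)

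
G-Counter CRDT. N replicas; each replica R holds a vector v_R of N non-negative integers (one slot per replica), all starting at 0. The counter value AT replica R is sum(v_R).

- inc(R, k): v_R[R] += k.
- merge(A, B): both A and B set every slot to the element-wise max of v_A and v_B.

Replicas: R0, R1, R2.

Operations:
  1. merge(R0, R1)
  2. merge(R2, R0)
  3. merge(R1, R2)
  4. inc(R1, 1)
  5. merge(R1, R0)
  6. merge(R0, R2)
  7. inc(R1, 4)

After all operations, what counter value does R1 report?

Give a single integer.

Op 1: merge R0<->R1 -> R0=(0,0,0) R1=(0,0,0)
Op 2: merge R2<->R0 -> R2=(0,0,0) R0=(0,0,0)
Op 3: merge R1<->R2 -> R1=(0,0,0) R2=(0,0,0)
Op 4: inc R1 by 1 -> R1=(0,1,0) value=1
Op 5: merge R1<->R0 -> R1=(0,1,0) R0=(0,1,0)
Op 6: merge R0<->R2 -> R0=(0,1,0) R2=(0,1,0)
Op 7: inc R1 by 4 -> R1=(0,5,0) value=5

Answer: 5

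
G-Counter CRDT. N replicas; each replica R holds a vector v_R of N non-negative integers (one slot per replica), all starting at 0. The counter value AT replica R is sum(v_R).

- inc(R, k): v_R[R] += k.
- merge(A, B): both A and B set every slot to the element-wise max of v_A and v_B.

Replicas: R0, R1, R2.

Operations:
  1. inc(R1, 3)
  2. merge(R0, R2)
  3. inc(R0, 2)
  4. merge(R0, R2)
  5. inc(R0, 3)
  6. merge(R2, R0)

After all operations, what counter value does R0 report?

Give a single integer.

Op 1: inc R1 by 3 -> R1=(0,3,0) value=3
Op 2: merge R0<->R2 -> R0=(0,0,0) R2=(0,0,0)
Op 3: inc R0 by 2 -> R0=(2,0,0) value=2
Op 4: merge R0<->R2 -> R0=(2,0,0) R2=(2,0,0)
Op 5: inc R0 by 3 -> R0=(5,0,0) value=5
Op 6: merge R2<->R0 -> R2=(5,0,0) R0=(5,0,0)

Answer: 5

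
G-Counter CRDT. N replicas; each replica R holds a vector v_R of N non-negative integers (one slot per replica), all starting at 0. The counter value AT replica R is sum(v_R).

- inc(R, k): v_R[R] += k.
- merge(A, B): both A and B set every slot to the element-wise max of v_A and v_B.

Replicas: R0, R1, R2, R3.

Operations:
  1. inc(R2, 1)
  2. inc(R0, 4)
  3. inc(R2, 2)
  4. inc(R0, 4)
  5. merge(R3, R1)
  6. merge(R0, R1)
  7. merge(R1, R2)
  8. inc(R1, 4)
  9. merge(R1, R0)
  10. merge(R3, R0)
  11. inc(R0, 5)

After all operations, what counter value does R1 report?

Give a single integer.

Answer: 15

Derivation:
Op 1: inc R2 by 1 -> R2=(0,0,1,0) value=1
Op 2: inc R0 by 4 -> R0=(4,0,0,0) value=4
Op 3: inc R2 by 2 -> R2=(0,0,3,0) value=3
Op 4: inc R0 by 4 -> R0=(8,0,0,0) value=8
Op 5: merge R3<->R1 -> R3=(0,0,0,0) R1=(0,0,0,0)
Op 6: merge R0<->R1 -> R0=(8,0,0,0) R1=(8,0,0,0)
Op 7: merge R1<->R2 -> R1=(8,0,3,0) R2=(8,0,3,0)
Op 8: inc R1 by 4 -> R1=(8,4,3,0) value=15
Op 9: merge R1<->R0 -> R1=(8,4,3,0) R0=(8,4,3,0)
Op 10: merge R3<->R0 -> R3=(8,4,3,0) R0=(8,4,3,0)
Op 11: inc R0 by 5 -> R0=(13,4,3,0) value=20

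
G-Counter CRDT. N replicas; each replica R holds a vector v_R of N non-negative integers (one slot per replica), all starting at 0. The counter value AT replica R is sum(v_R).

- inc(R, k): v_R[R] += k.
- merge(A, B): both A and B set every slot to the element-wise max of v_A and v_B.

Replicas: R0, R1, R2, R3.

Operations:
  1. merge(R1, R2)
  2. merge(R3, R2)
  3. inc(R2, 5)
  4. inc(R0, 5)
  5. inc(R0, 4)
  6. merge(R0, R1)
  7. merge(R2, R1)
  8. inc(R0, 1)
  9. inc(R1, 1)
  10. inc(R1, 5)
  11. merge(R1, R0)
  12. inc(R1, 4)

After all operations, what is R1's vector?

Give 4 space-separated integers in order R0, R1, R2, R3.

Op 1: merge R1<->R2 -> R1=(0,0,0,0) R2=(0,0,0,0)
Op 2: merge R3<->R2 -> R3=(0,0,0,0) R2=(0,0,0,0)
Op 3: inc R2 by 5 -> R2=(0,0,5,0) value=5
Op 4: inc R0 by 5 -> R0=(5,0,0,0) value=5
Op 5: inc R0 by 4 -> R0=(9,0,0,0) value=9
Op 6: merge R0<->R1 -> R0=(9,0,0,0) R1=(9,0,0,0)
Op 7: merge R2<->R1 -> R2=(9,0,5,0) R1=(9,0,5,0)
Op 8: inc R0 by 1 -> R0=(10,0,0,0) value=10
Op 9: inc R1 by 1 -> R1=(9,1,5,0) value=15
Op 10: inc R1 by 5 -> R1=(9,6,5,0) value=20
Op 11: merge R1<->R0 -> R1=(10,6,5,0) R0=(10,6,5,0)
Op 12: inc R1 by 4 -> R1=(10,10,5,0) value=25

Answer: 10 10 5 0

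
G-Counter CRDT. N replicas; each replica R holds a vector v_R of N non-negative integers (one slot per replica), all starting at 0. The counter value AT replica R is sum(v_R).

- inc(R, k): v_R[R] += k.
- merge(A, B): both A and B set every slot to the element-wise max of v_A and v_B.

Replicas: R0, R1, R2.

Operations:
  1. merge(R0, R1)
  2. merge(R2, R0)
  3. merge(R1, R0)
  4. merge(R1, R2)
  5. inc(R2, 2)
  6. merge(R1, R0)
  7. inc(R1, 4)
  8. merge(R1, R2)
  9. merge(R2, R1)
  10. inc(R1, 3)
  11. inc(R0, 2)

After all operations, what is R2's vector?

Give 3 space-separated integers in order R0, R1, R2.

Op 1: merge R0<->R1 -> R0=(0,0,0) R1=(0,0,0)
Op 2: merge R2<->R0 -> R2=(0,0,0) R0=(0,0,0)
Op 3: merge R1<->R0 -> R1=(0,0,0) R0=(0,0,0)
Op 4: merge R1<->R2 -> R1=(0,0,0) R2=(0,0,0)
Op 5: inc R2 by 2 -> R2=(0,0,2) value=2
Op 6: merge R1<->R0 -> R1=(0,0,0) R0=(0,0,0)
Op 7: inc R1 by 4 -> R1=(0,4,0) value=4
Op 8: merge R1<->R2 -> R1=(0,4,2) R2=(0,4,2)
Op 9: merge R2<->R1 -> R2=(0,4,2) R1=(0,4,2)
Op 10: inc R1 by 3 -> R1=(0,7,2) value=9
Op 11: inc R0 by 2 -> R0=(2,0,0) value=2

Answer: 0 4 2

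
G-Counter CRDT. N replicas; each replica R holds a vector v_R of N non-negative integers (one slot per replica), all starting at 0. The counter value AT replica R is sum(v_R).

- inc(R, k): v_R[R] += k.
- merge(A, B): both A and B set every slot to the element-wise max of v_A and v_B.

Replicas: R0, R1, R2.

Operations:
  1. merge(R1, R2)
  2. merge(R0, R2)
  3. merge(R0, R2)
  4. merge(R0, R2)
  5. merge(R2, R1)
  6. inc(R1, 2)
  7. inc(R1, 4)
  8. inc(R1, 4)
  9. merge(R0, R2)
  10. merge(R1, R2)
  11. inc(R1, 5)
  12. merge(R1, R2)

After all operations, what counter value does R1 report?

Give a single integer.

Op 1: merge R1<->R2 -> R1=(0,0,0) R2=(0,0,0)
Op 2: merge R0<->R2 -> R0=(0,0,0) R2=(0,0,0)
Op 3: merge R0<->R2 -> R0=(0,0,0) R2=(0,0,0)
Op 4: merge R0<->R2 -> R0=(0,0,0) R2=(0,0,0)
Op 5: merge R2<->R1 -> R2=(0,0,0) R1=(0,0,0)
Op 6: inc R1 by 2 -> R1=(0,2,0) value=2
Op 7: inc R1 by 4 -> R1=(0,6,0) value=6
Op 8: inc R1 by 4 -> R1=(0,10,0) value=10
Op 9: merge R0<->R2 -> R0=(0,0,0) R2=(0,0,0)
Op 10: merge R1<->R2 -> R1=(0,10,0) R2=(0,10,0)
Op 11: inc R1 by 5 -> R1=(0,15,0) value=15
Op 12: merge R1<->R2 -> R1=(0,15,0) R2=(0,15,0)

Answer: 15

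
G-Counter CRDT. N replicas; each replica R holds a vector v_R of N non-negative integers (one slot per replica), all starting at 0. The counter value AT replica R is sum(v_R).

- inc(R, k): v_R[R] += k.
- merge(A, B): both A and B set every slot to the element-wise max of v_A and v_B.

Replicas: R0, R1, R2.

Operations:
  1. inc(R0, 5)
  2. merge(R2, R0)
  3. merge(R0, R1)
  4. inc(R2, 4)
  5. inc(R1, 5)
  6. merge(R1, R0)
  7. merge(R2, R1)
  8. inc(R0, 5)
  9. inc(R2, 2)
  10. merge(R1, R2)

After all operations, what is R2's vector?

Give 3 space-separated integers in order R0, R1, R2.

Op 1: inc R0 by 5 -> R0=(5,0,0) value=5
Op 2: merge R2<->R0 -> R2=(5,0,0) R0=(5,0,0)
Op 3: merge R0<->R1 -> R0=(5,0,0) R1=(5,0,0)
Op 4: inc R2 by 4 -> R2=(5,0,4) value=9
Op 5: inc R1 by 5 -> R1=(5,5,0) value=10
Op 6: merge R1<->R0 -> R1=(5,5,0) R0=(5,5,0)
Op 7: merge R2<->R1 -> R2=(5,5,4) R1=(5,5,4)
Op 8: inc R0 by 5 -> R0=(10,5,0) value=15
Op 9: inc R2 by 2 -> R2=(5,5,6) value=16
Op 10: merge R1<->R2 -> R1=(5,5,6) R2=(5,5,6)

Answer: 5 5 6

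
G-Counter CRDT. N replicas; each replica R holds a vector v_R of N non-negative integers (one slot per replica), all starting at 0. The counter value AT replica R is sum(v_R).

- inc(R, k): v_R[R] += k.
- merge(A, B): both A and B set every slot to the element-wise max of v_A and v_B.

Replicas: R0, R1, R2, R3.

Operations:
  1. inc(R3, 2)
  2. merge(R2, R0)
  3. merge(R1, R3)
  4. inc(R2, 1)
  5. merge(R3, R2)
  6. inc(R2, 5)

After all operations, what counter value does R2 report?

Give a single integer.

Answer: 8

Derivation:
Op 1: inc R3 by 2 -> R3=(0,0,0,2) value=2
Op 2: merge R2<->R0 -> R2=(0,0,0,0) R0=(0,0,0,0)
Op 3: merge R1<->R3 -> R1=(0,0,0,2) R3=(0,0,0,2)
Op 4: inc R2 by 1 -> R2=(0,0,1,0) value=1
Op 5: merge R3<->R2 -> R3=(0,0,1,2) R2=(0,0,1,2)
Op 6: inc R2 by 5 -> R2=(0,0,6,2) value=8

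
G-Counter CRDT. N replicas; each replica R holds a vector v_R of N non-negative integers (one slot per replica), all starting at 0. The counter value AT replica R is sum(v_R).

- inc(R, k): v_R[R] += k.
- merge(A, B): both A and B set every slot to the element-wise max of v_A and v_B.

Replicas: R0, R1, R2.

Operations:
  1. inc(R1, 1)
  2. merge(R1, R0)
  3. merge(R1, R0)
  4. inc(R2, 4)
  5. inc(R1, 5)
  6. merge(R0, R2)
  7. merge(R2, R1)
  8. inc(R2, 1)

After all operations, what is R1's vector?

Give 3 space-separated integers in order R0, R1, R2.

Answer: 0 6 4

Derivation:
Op 1: inc R1 by 1 -> R1=(0,1,0) value=1
Op 2: merge R1<->R0 -> R1=(0,1,0) R0=(0,1,0)
Op 3: merge R1<->R0 -> R1=(0,1,0) R0=(0,1,0)
Op 4: inc R2 by 4 -> R2=(0,0,4) value=4
Op 5: inc R1 by 5 -> R1=(0,6,0) value=6
Op 6: merge R0<->R2 -> R0=(0,1,4) R2=(0,1,4)
Op 7: merge R2<->R1 -> R2=(0,6,4) R1=(0,6,4)
Op 8: inc R2 by 1 -> R2=(0,6,5) value=11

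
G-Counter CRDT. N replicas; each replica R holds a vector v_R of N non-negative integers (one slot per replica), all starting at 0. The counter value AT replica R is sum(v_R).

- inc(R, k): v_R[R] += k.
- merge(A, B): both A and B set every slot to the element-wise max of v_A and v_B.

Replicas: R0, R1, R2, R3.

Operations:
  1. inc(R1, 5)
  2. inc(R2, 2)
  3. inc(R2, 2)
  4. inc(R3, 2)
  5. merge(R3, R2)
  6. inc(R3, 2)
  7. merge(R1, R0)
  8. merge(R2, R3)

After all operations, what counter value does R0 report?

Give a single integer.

Answer: 5

Derivation:
Op 1: inc R1 by 5 -> R1=(0,5,0,0) value=5
Op 2: inc R2 by 2 -> R2=(0,0,2,0) value=2
Op 3: inc R2 by 2 -> R2=(0,0,4,0) value=4
Op 4: inc R3 by 2 -> R3=(0,0,0,2) value=2
Op 5: merge R3<->R2 -> R3=(0,0,4,2) R2=(0,0,4,2)
Op 6: inc R3 by 2 -> R3=(0,0,4,4) value=8
Op 7: merge R1<->R0 -> R1=(0,5,0,0) R0=(0,5,0,0)
Op 8: merge R2<->R3 -> R2=(0,0,4,4) R3=(0,0,4,4)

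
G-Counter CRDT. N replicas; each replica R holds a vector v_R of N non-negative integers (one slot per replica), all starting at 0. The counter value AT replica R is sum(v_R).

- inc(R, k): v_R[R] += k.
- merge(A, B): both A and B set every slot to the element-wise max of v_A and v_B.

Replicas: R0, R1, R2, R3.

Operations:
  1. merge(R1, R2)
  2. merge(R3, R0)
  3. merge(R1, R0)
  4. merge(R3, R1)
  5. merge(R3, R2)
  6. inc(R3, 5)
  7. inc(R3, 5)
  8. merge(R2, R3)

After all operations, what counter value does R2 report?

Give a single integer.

Answer: 10

Derivation:
Op 1: merge R1<->R2 -> R1=(0,0,0,0) R2=(0,0,0,0)
Op 2: merge R3<->R0 -> R3=(0,0,0,0) R0=(0,0,0,0)
Op 3: merge R1<->R0 -> R1=(0,0,0,0) R0=(0,0,0,0)
Op 4: merge R3<->R1 -> R3=(0,0,0,0) R1=(0,0,0,0)
Op 5: merge R3<->R2 -> R3=(0,0,0,0) R2=(0,0,0,0)
Op 6: inc R3 by 5 -> R3=(0,0,0,5) value=5
Op 7: inc R3 by 5 -> R3=(0,0,0,10) value=10
Op 8: merge R2<->R3 -> R2=(0,0,0,10) R3=(0,0,0,10)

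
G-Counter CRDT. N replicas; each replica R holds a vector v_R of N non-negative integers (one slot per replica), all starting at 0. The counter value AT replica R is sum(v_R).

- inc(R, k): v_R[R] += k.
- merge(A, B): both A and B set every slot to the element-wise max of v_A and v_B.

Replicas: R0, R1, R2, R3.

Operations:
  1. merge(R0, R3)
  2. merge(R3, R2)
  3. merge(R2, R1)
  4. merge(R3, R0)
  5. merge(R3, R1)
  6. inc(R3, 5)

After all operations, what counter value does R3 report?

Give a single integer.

Answer: 5

Derivation:
Op 1: merge R0<->R3 -> R0=(0,0,0,0) R3=(0,0,0,0)
Op 2: merge R3<->R2 -> R3=(0,0,0,0) R2=(0,0,0,0)
Op 3: merge R2<->R1 -> R2=(0,0,0,0) R1=(0,0,0,0)
Op 4: merge R3<->R0 -> R3=(0,0,0,0) R0=(0,0,0,0)
Op 5: merge R3<->R1 -> R3=(0,0,0,0) R1=(0,0,0,0)
Op 6: inc R3 by 5 -> R3=(0,0,0,5) value=5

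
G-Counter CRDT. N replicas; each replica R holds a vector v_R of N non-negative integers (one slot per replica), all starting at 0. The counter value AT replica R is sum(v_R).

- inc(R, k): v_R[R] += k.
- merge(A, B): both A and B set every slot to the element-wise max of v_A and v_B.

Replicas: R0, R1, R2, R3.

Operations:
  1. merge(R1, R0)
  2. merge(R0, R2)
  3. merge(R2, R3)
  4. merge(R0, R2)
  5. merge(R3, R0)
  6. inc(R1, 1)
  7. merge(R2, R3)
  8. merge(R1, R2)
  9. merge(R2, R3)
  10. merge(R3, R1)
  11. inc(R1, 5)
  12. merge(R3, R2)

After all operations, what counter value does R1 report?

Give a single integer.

Answer: 6

Derivation:
Op 1: merge R1<->R0 -> R1=(0,0,0,0) R0=(0,0,0,0)
Op 2: merge R0<->R2 -> R0=(0,0,0,0) R2=(0,0,0,0)
Op 3: merge R2<->R3 -> R2=(0,0,0,0) R3=(0,0,0,0)
Op 4: merge R0<->R2 -> R0=(0,0,0,0) R2=(0,0,0,0)
Op 5: merge R3<->R0 -> R3=(0,0,0,0) R0=(0,0,0,0)
Op 6: inc R1 by 1 -> R1=(0,1,0,0) value=1
Op 7: merge R2<->R3 -> R2=(0,0,0,0) R3=(0,0,0,0)
Op 8: merge R1<->R2 -> R1=(0,1,0,0) R2=(0,1,0,0)
Op 9: merge R2<->R3 -> R2=(0,1,0,0) R3=(0,1,0,0)
Op 10: merge R3<->R1 -> R3=(0,1,0,0) R1=(0,1,0,0)
Op 11: inc R1 by 5 -> R1=(0,6,0,0) value=6
Op 12: merge R3<->R2 -> R3=(0,1,0,0) R2=(0,1,0,0)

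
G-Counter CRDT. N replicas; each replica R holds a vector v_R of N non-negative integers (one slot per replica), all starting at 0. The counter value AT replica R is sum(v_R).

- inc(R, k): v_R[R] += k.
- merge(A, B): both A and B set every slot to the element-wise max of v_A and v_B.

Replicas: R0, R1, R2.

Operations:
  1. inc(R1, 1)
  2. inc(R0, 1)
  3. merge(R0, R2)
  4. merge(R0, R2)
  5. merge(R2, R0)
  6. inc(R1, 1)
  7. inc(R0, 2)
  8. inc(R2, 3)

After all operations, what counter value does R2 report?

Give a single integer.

Op 1: inc R1 by 1 -> R1=(0,1,0) value=1
Op 2: inc R0 by 1 -> R0=(1,0,0) value=1
Op 3: merge R0<->R2 -> R0=(1,0,0) R2=(1,0,0)
Op 4: merge R0<->R2 -> R0=(1,0,0) R2=(1,0,0)
Op 5: merge R2<->R0 -> R2=(1,0,0) R0=(1,0,0)
Op 6: inc R1 by 1 -> R1=(0,2,0) value=2
Op 7: inc R0 by 2 -> R0=(3,0,0) value=3
Op 8: inc R2 by 3 -> R2=(1,0,3) value=4

Answer: 4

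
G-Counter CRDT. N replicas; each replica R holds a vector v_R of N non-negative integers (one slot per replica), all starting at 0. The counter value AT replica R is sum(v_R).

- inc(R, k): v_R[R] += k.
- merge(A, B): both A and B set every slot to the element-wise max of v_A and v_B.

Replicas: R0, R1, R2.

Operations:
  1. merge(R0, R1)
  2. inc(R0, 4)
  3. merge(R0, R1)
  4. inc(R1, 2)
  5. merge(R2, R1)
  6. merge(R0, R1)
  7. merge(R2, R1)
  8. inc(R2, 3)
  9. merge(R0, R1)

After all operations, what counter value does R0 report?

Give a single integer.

Op 1: merge R0<->R1 -> R0=(0,0,0) R1=(0,0,0)
Op 2: inc R0 by 4 -> R0=(4,0,0) value=4
Op 3: merge R0<->R1 -> R0=(4,0,0) R1=(4,0,0)
Op 4: inc R1 by 2 -> R1=(4,2,0) value=6
Op 5: merge R2<->R1 -> R2=(4,2,0) R1=(4,2,0)
Op 6: merge R0<->R1 -> R0=(4,2,0) R1=(4,2,0)
Op 7: merge R2<->R1 -> R2=(4,2,0) R1=(4,2,0)
Op 8: inc R2 by 3 -> R2=(4,2,3) value=9
Op 9: merge R0<->R1 -> R0=(4,2,0) R1=(4,2,0)

Answer: 6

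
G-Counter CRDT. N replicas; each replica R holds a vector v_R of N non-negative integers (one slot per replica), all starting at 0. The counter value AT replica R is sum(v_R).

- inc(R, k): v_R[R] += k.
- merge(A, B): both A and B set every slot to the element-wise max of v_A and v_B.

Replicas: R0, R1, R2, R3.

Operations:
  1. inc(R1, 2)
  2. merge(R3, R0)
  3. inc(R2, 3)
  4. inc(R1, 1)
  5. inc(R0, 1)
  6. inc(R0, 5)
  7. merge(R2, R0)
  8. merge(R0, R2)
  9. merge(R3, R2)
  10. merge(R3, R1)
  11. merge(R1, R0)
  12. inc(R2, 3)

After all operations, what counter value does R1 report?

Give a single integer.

Op 1: inc R1 by 2 -> R1=(0,2,0,0) value=2
Op 2: merge R3<->R0 -> R3=(0,0,0,0) R0=(0,0,0,0)
Op 3: inc R2 by 3 -> R2=(0,0,3,0) value=3
Op 4: inc R1 by 1 -> R1=(0,3,0,0) value=3
Op 5: inc R0 by 1 -> R0=(1,0,0,0) value=1
Op 6: inc R0 by 5 -> R0=(6,0,0,0) value=6
Op 7: merge R2<->R0 -> R2=(6,0,3,0) R0=(6,0,3,0)
Op 8: merge R0<->R2 -> R0=(6,0,3,0) R2=(6,0,3,0)
Op 9: merge R3<->R2 -> R3=(6,0,3,0) R2=(6,0,3,0)
Op 10: merge R3<->R1 -> R3=(6,3,3,0) R1=(6,3,3,0)
Op 11: merge R1<->R0 -> R1=(6,3,3,0) R0=(6,3,3,0)
Op 12: inc R2 by 3 -> R2=(6,0,6,0) value=12

Answer: 12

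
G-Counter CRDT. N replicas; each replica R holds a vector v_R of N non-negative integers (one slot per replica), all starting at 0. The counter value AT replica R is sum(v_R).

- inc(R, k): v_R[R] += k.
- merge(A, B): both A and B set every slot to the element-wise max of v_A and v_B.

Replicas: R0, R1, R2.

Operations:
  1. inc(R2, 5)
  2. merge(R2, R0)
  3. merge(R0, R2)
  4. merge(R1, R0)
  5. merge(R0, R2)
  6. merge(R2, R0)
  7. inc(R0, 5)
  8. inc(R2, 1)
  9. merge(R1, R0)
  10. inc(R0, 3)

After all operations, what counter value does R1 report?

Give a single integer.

Answer: 10

Derivation:
Op 1: inc R2 by 5 -> R2=(0,0,5) value=5
Op 2: merge R2<->R0 -> R2=(0,0,5) R0=(0,0,5)
Op 3: merge R0<->R2 -> R0=(0,0,5) R2=(0,0,5)
Op 4: merge R1<->R0 -> R1=(0,0,5) R0=(0,0,5)
Op 5: merge R0<->R2 -> R0=(0,0,5) R2=(0,0,5)
Op 6: merge R2<->R0 -> R2=(0,0,5) R0=(0,0,5)
Op 7: inc R0 by 5 -> R0=(5,0,5) value=10
Op 8: inc R2 by 1 -> R2=(0,0,6) value=6
Op 9: merge R1<->R0 -> R1=(5,0,5) R0=(5,0,5)
Op 10: inc R0 by 3 -> R0=(8,0,5) value=13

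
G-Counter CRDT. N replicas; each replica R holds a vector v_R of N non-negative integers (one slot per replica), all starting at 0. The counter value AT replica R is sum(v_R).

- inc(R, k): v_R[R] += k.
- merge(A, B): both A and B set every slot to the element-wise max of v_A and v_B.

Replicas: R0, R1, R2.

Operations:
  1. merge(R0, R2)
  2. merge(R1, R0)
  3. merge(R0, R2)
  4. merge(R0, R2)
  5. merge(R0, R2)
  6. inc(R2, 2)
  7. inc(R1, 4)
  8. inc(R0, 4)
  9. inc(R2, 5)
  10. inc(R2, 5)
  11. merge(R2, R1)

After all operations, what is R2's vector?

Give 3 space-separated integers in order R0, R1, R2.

Op 1: merge R0<->R2 -> R0=(0,0,0) R2=(0,0,0)
Op 2: merge R1<->R0 -> R1=(0,0,0) R0=(0,0,0)
Op 3: merge R0<->R2 -> R0=(0,0,0) R2=(0,0,0)
Op 4: merge R0<->R2 -> R0=(0,0,0) R2=(0,0,0)
Op 5: merge R0<->R2 -> R0=(0,0,0) R2=(0,0,0)
Op 6: inc R2 by 2 -> R2=(0,0,2) value=2
Op 7: inc R1 by 4 -> R1=(0,4,0) value=4
Op 8: inc R0 by 4 -> R0=(4,0,0) value=4
Op 9: inc R2 by 5 -> R2=(0,0,7) value=7
Op 10: inc R2 by 5 -> R2=(0,0,12) value=12
Op 11: merge R2<->R1 -> R2=(0,4,12) R1=(0,4,12)

Answer: 0 4 12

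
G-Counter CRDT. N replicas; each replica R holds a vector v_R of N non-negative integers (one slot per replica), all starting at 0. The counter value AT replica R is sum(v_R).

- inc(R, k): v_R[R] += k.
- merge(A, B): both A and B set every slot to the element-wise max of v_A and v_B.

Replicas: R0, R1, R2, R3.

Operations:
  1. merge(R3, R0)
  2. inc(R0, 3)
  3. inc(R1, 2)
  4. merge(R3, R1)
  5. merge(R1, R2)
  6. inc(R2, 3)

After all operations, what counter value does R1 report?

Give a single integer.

Answer: 2

Derivation:
Op 1: merge R3<->R0 -> R3=(0,0,0,0) R0=(0,0,0,0)
Op 2: inc R0 by 3 -> R0=(3,0,0,0) value=3
Op 3: inc R1 by 2 -> R1=(0,2,0,0) value=2
Op 4: merge R3<->R1 -> R3=(0,2,0,0) R1=(0,2,0,0)
Op 5: merge R1<->R2 -> R1=(0,2,0,0) R2=(0,2,0,0)
Op 6: inc R2 by 3 -> R2=(0,2,3,0) value=5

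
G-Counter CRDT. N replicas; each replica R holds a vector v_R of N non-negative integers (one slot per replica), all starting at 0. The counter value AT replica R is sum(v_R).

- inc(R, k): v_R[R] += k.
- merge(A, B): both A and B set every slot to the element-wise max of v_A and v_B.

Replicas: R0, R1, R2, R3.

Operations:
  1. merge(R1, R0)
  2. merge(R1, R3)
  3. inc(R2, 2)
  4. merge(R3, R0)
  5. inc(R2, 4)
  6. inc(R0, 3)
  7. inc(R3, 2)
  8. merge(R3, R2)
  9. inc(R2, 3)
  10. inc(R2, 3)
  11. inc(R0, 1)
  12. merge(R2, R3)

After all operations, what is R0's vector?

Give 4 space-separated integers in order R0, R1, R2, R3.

Answer: 4 0 0 0

Derivation:
Op 1: merge R1<->R0 -> R1=(0,0,0,0) R0=(0,0,0,0)
Op 2: merge R1<->R3 -> R1=(0,0,0,0) R3=(0,0,0,0)
Op 3: inc R2 by 2 -> R2=(0,0,2,0) value=2
Op 4: merge R3<->R0 -> R3=(0,0,0,0) R0=(0,0,0,0)
Op 5: inc R2 by 4 -> R2=(0,0,6,0) value=6
Op 6: inc R0 by 3 -> R0=(3,0,0,0) value=3
Op 7: inc R3 by 2 -> R3=(0,0,0,2) value=2
Op 8: merge R3<->R2 -> R3=(0,0,6,2) R2=(0,0,6,2)
Op 9: inc R2 by 3 -> R2=(0,0,9,2) value=11
Op 10: inc R2 by 3 -> R2=(0,0,12,2) value=14
Op 11: inc R0 by 1 -> R0=(4,0,0,0) value=4
Op 12: merge R2<->R3 -> R2=(0,0,12,2) R3=(0,0,12,2)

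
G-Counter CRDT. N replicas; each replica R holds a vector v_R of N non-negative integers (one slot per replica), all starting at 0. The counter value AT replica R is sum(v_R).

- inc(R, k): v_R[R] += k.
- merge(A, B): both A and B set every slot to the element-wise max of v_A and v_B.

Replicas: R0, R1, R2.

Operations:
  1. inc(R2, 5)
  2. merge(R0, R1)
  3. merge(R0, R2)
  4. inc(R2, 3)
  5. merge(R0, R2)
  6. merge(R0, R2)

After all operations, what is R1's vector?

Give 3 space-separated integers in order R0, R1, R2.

Answer: 0 0 0

Derivation:
Op 1: inc R2 by 5 -> R2=(0,0,5) value=5
Op 2: merge R0<->R1 -> R0=(0,0,0) R1=(0,0,0)
Op 3: merge R0<->R2 -> R0=(0,0,5) R2=(0,0,5)
Op 4: inc R2 by 3 -> R2=(0,0,8) value=8
Op 5: merge R0<->R2 -> R0=(0,0,8) R2=(0,0,8)
Op 6: merge R0<->R2 -> R0=(0,0,8) R2=(0,0,8)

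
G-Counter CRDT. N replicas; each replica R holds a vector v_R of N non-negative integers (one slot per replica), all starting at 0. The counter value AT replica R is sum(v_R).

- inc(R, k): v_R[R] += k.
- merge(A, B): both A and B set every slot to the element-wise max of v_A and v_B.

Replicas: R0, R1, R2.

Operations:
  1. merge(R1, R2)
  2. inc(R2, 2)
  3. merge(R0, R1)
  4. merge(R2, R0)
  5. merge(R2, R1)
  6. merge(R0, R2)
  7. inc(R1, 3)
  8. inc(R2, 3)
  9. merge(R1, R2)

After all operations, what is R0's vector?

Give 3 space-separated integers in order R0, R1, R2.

Op 1: merge R1<->R2 -> R1=(0,0,0) R2=(0,0,0)
Op 2: inc R2 by 2 -> R2=(0,0,2) value=2
Op 3: merge R0<->R1 -> R0=(0,0,0) R1=(0,0,0)
Op 4: merge R2<->R0 -> R2=(0,0,2) R0=(0,0,2)
Op 5: merge R2<->R1 -> R2=(0,0,2) R1=(0,0,2)
Op 6: merge R0<->R2 -> R0=(0,0,2) R2=(0,0,2)
Op 7: inc R1 by 3 -> R1=(0,3,2) value=5
Op 8: inc R2 by 3 -> R2=(0,0,5) value=5
Op 9: merge R1<->R2 -> R1=(0,3,5) R2=(0,3,5)

Answer: 0 0 2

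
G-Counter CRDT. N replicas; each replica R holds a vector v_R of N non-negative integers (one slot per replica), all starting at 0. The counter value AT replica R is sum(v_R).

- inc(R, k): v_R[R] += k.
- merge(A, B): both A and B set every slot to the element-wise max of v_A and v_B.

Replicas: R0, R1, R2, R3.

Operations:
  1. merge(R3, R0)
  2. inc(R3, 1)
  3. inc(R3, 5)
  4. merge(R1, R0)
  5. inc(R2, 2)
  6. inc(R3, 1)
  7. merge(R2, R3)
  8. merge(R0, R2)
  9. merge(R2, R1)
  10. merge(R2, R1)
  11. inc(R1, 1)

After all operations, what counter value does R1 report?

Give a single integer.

Answer: 10

Derivation:
Op 1: merge R3<->R0 -> R3=(0,0,0,0) R0=(0,0,0,0)
Op 2: inc R3 by 1 -> R3=(0,0,0,1) value=1
Op 3: inc R3 by 5 -> R3=(0,0,0,6) value=6
Op 4: merge R1<->R0 -> R1=(0,0,0,0) R0=(0,0,0,0)
Op 5: inc R2 by 2 -> R2=(0,0,2,0) value=2
Op 6: inc R3 by 1 -> R3=(0,0,0,7) value=7
Op 7: merge R2<->R3 -> R2=(0,0,2,7) R3=(0,0,2,7)
Op 8: merge R0<->R2 -> R0=(0,0,2,7) R2=(0,0,2,7)
Op 9: merge R2<->R1 -> R2=(0,0,2,7) R1=(0,0,2,7)
Op 10: merge R2<->R1 -> R2=(0,0,2,7) R1=(0,0,2,7)
Op 11: inc R1 by 1 -> R1=(0,1,2,7) value=10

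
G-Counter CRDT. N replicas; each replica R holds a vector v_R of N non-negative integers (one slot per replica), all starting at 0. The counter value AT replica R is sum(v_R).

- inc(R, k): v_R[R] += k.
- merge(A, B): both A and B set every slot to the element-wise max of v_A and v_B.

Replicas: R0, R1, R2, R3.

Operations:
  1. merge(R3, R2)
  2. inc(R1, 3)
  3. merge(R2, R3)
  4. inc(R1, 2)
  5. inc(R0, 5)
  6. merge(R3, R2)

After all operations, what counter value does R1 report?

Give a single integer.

Answer: 5

Derivation:
Op 1: merge R3<->R2 -> R3=(0,0,0,0) R2=(0,0,0,0)
Op 2: inc R1 by 3 -> R1=(0,3,0,0) value=3
Op 3: merge R2<->R3 -> R2=(0,0,0,0) R3=(0,0,0,0)
Op 4: inc R1 by 2 -> R1=(0,5,0,0) value=5
Op 5: inc R0 by 5 -> R0=(5,0,0,0) value=5
Op 6: merge R3<->R2 -> R3=(0,0,0,0) R2=(0,0,0,0)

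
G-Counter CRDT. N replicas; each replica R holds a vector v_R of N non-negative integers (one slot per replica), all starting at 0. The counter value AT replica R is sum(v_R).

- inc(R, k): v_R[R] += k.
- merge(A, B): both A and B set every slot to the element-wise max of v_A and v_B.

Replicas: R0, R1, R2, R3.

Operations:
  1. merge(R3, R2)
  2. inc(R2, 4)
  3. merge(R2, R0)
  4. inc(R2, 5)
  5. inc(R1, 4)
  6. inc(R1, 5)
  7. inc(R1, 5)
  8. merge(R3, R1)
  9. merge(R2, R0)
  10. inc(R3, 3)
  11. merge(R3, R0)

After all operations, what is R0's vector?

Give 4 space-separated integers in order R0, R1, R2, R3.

Answer: 0 14 9 3

Derivation:
Op 1: merge R3<->R2 -> R3=(0,0,0,0) R2=(0,0,0,0)
Op 2: inc R2 by 4 -> R2=(0,0,4,0) value=4
Op 3: merge R2<->R0 -> R2=(0,0,4,0) R0=(0,0,4,0)
Op 4: inc R2 by 5 -> R2=(0,0,9,0) value=9
Op 5: inc R1 by 4 -> R1=(0,4,0,0) value=4
Op 6: inc R1 by 5 -> R1=(0,9,0,0) value=9
Op 7: inc R1 by 5 -> R1=(0,14,0,0) value=14
Op 8: merge R3<->R1 -> R3=(0,14,0,0) R1=(0,14,0,0)
Op 9: merge R2<->R0 -> R2=(0,0,9,0) R0=(0,0,9,0)
Op 10: inc R3 by 3 -> R3=(0,14,0,3) value=17
Op 11: merge R3<->R0 -> R3=(0,14,9,3) R0=(0,14,9,3)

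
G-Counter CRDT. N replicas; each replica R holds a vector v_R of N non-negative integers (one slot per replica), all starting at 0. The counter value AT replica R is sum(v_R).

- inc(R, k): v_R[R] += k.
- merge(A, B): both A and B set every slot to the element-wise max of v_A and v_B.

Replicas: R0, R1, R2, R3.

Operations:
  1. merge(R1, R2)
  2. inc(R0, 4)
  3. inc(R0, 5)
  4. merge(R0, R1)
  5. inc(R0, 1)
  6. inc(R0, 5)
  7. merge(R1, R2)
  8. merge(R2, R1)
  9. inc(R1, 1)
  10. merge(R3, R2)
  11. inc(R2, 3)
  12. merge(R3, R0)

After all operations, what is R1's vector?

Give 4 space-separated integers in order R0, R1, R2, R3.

Op 1: merge R1<->R2 -> R1=(0,0,0,0) R2=(0,0,0,0)
Op 2: inc R0 by 4 -> R0=(4,0,0,0) value=4
Op 3: inc R0 by 5 -> R0=(9,0,0,0) value=9
Op 4: merge R0<->R1 -> R0=(9,0,0,0) R1=(9,0,0,0)
Op 5: inc R0 by 1 -> R0=(10,0,0,0) value=10
Op 6: inc R0 by 5 -> R0=(15,0,0,0) value=15
Op 7: merge R1<->R2 -> R1=(9,0,0,0) R2=(9,0,0,0)
Op 8: merge R2<->R1 -> R2=(9,0,0,0) R1=(9,0,0,0)
Op 9: inc R1 by 1 -> R1=(9,1,0,0) value=10
Op 10: merge R3<->R2 -> R3=(9,0,0,0) R2=(9,0,0,0)
Op 11: inc R2 by 3 -> R2=(9,0,3,0) value=12
Op 12: merge R3<->R0 -> R3=(15,0,0,0) R0=(15,0,0,0)

Answer: 9 1 0 0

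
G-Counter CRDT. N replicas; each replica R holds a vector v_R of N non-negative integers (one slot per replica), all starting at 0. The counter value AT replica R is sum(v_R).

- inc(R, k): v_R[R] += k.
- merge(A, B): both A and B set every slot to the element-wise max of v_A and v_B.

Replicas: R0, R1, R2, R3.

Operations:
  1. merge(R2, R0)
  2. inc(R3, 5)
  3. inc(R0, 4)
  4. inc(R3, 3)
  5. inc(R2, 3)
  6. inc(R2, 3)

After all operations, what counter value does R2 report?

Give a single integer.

Answer: 6

Derivation:
Op 1: merge R2<->R0 -> R2=(0,0,0,0) R0=(0,0,0,0)
Op 2: inc R3 by 5 -> R3=(0,0,0,5) value=5
Op 3: inc R0 by 4 -> R0=(4,0,0,0) value=4
Op 4: inc R3 by 3 -> R3=(0,0,0,8) value=8
Op 5: inc R2 by 3 -> R2=(0,0,3,0) value=3
Op 6: inc R2 by 3 -> R2=(0,0,6,0) value=6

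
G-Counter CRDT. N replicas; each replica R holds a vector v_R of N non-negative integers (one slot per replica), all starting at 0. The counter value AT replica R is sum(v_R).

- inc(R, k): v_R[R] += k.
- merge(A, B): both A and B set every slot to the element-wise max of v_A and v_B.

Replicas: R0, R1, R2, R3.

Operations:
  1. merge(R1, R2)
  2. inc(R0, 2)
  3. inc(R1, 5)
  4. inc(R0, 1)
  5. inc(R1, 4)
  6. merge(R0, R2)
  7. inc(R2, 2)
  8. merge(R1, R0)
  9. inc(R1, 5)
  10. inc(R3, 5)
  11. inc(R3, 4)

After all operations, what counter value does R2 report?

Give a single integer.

Answer: 5

Derivation:
Op 1: merge R1<->R2 -> R1=(0,0,0,0) R2=(0,0,0,0)
Op 2: inc R0 by 2 -> R0=(2,0,0,0) value=2
Op 3: inc R1 by 5 -> R1=(0,5,0,0) value=5
Op 4: inc R0 by 1 -> R0=(3,0,0,0) value=3
Op 5: inc R1 by 4 -> R1=(0,9,0,0) value=9
Op 6: merge R0<->R2 -> R0=(3,0,0,0) R2=(3,0,0,0)
Op 7: inc R2 by 2 -> R2=(3,0,2,0) value=5
Op 8: merge R1<->R0 -> R1=(3,9,0,0) R0=(3,9,0,0)
Op 9: inc R1 by 5 -> R1=(3,14,0,0) value=17
Op 10: inc R3 by 5 -> R3=(0,0,0,5) value=5
Op 11: inc R3 by 4 -> R3=(0,0,0,9) value=9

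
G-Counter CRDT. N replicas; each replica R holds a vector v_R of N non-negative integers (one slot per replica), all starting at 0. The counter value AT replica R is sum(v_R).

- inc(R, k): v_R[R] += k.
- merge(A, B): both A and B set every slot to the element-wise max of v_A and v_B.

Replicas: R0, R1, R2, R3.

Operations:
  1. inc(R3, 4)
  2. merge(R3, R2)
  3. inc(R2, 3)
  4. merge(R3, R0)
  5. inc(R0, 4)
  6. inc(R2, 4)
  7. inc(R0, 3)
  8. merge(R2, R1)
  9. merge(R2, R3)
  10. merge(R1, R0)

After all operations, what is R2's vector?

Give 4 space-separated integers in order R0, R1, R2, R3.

Answer: 0 0 7 4

Derivation:
Op 1: inc R3 by 4 -> R3=(0,0,0,4) value=4
Op 2: merge R3<->R2 -> R3=(0,0,0,4) R2=(0,0,0,4)
Op 3: inc R2 by 3 -> R2=(0,0,3,4) value=7
Op 4: merge R3<->R0 -> R3=(0,0,0,4) R0=(0,0,0,4)
Op 5: inc R0 by 4 -> R0=(4,0,0,4) value=8
Op 6: inc R2 by 4 -> R2=(0,0,7,4) value=11
Op 7: inc R0 by 3 -> R0=(7,0,0,4) value=11
Op 8: merge R2<->R1 -> R2=(0,0,7,4) R1=(0,0,7,4)
Op 9: merge R2<->R3 -> R2=(0,0,7,4) R3=(0,0,7,4)
Op 10: merge R1<->R0 -> R1=(7,0,7,4) R0=(7,0,7,4)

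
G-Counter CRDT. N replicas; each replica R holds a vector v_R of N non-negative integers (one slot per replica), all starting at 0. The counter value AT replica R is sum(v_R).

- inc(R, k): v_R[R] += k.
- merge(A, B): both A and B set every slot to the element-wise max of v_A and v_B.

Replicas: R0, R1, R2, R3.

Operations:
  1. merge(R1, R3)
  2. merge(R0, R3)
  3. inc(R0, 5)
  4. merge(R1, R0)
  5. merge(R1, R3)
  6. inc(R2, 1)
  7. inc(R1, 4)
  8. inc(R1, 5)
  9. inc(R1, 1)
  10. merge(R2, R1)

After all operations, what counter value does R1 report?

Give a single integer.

Answer: 16

Derivation:
Op 1: merge R1<->R3 -> R1=(0,0,0,0) R3=(0,0,0,0)
Op 2: merge R0<->R3 -> R0=(0,0,0,0) R3=(0,0,0,0)
Op 3: inc R0 by 5 -> R0=(5,0,0,0) value=5
Op 4: merge R1<->R0 -> R1=(5,0,0,0) R0=(5,0,0,0)
Op 5: merge R1<->R3 -> R1=(5,0,0,0) R3=(5,0,0,0)
Op 6: inc R2 by 1 -> R2=(0,0,1,0) value=1
Op 7: inc R1 by 4 -> R1=(5,4,0,0) value=9
Op 8: inc R1 by 5 -> R1=(5,9,0,0) value=14
Op 9: inc R1 by 1 -> R1=(5,10,0,0) value=15
Op 10: merge R2<->R1 -> R2=(5,10,1,0) R1=(5,10,1,0)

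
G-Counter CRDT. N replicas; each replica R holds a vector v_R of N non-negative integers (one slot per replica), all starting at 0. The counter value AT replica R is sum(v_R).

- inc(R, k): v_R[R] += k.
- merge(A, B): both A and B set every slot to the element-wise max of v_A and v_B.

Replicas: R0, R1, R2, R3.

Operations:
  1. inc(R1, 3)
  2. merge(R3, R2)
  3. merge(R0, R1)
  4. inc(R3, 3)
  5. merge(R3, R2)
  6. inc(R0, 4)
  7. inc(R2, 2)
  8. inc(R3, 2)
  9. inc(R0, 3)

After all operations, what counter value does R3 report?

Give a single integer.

Answer: 5

Derivation:
Op 1: inc R1 by 3 -> R1=(0,3,0,0) value=3
Op 2: merge R3<->R2 -> R3=(0,0,0,0) R2=(0,0,0,0)
Op 3: merge R0<->R1 -> R0=(0,3,0,0) R1=(0,3,0,0)
Op 4: inc R3 by 3 -> R3=(0,0,0,3) value=3
Op 5: merge R3<->R2 -> R3=(0,0,0,3) R2=(0,0,0,3)
Op 6: inc R0 by 4 -> R0=(4,3,0,0) value=7
Op 7: inc R2 by 2 -> R2=(0,0,2,3) value=5
Op 8: inc R3 by 2 -> R3=(0,0,0,5) value=5
Op 9: inc R0 by 3 -> R0=(7,3,0,0) value=10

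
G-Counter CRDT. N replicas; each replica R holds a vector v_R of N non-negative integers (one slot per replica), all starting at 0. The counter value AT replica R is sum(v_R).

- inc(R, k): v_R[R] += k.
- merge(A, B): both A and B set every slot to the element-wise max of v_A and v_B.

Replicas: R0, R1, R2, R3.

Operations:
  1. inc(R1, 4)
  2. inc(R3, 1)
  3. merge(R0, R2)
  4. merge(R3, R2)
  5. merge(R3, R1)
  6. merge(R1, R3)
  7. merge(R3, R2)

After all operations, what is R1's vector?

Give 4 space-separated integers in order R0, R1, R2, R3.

Op 1: inc R1 by 4 -> R1=(0,4,0,0) value=4
Op 2: inc R3 by 1 -> R3=(0,0,0,1) value=1
Op 3: merge R0<->R2 -> R0=(0,0,0,0) R2=(0,0,0,0)
Op 4: merge R3<->R2 -> R3=(0,0,0,1) R2=(0,0,0,1)
Op 5: merge R3<->R1 -> R3=(0,4,0,1) R1=(0,4,0,1)
Op 6: merge R1<->R3 -> R1=(0,4,0,1) R3=(0,4,0,1)
Op 7: merge R3<->R2 -> R3=(0,4,0,1) R2=(0,4,0,1)

Answer: 0 4 0 1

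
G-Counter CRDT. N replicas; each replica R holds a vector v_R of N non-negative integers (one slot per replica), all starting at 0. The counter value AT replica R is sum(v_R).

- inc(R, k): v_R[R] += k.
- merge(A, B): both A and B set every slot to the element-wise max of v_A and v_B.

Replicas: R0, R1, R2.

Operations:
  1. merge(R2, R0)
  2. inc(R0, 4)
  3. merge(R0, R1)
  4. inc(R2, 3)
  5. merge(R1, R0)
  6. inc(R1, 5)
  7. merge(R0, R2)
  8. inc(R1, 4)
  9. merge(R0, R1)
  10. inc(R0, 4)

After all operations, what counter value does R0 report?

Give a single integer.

Answer: 20

Derivation:
Op 1: merge R2<->R0 -> R2=(0,0,0) R0=(0,0,0)
Op 2: inc R0 by 4 -> R0=(4,0,0) value=4
Op 3: merge R0<->R1 -> R0=(4,0,0) R1=(4,0,0)
Op 4: inc R2 by 3 -> R2=(0,0,3) value=3
Op 5: merge R1<->R0 -> R1=(4,0,0) R0=(4,0,0)
Op 6: inc R1 by 5 -> R1=(4,5,0) value=9
Op 7: merge R0<->R2 -> R0=(4,0,3) R2=(4,0,3)
Op 8: inc R1 by 4 -> R1=(4,9,0) value=13
Op 9: merge R0<->R1 -> R0=(4,9,3) R1=(4,9,3)
Op 10: inc R0 by 4 -> R0=(8,9,3) value=20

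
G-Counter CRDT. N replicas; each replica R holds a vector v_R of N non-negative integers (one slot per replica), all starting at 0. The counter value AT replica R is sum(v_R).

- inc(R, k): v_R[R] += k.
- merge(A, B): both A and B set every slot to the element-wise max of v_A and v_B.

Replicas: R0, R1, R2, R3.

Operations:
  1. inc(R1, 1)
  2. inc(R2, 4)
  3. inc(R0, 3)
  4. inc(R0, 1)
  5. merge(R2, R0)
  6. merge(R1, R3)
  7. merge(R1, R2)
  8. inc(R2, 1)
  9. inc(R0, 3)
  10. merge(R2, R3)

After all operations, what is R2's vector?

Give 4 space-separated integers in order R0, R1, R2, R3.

Answer: 4 1 5 0

Derivation:
Op 1: inc R1 by 1 -> R1=(0,1,0,0) value=1
Op 2: inc R2 by 4 -> R2=(0,0,4,0) value=4
Op 3: inc R0 by 3 -> R0=(3,0,0,0) value=3
Op 4: inc R0 by 1 -> R0=(4,0,0,0) value=4
Op 5: merge R2<->R0 -> R2=(4,0,4,0) R0=(4,0,4,0)
Op 6: merge R1<->R3 -> R1=(0,1,0,0) R3=(0,1,0,0)
Op 7: merge R1<->R2 -> R1=(4,1,4,0) R2=(4,1,4,0)
Op 8: inc R2 by 1 -> R2=(4,1,5,0) value=10
Op 9: inc R0 by 3 -> R0=(7,0,4,0) value=11
Op 10: merge R2<->R3 -> R2=(4,1,5,0) R3=(4,1,5,0)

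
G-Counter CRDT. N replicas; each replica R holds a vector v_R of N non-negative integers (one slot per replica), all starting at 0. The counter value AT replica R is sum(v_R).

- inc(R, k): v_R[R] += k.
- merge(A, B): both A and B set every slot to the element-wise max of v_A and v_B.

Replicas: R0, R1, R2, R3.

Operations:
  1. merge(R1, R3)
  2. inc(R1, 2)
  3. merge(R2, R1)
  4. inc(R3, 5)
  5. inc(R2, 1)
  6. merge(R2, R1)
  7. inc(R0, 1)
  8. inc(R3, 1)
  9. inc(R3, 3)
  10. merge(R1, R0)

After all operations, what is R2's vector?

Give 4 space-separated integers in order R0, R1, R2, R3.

Op 1: merge R1<->R3 -> R1=(0,0,0,0) R3=(0,0,0,0)
Op 2: inc R1 by 2 -> R1=(0,2,0,0) value=2
Op 3: merge R2<->R1 -> R2=(0,2,0,0) R1=(0,2,0,0)
Op 4: inc R3 by 5 -> R3=(0,0,0,5) value=5
Op 5: inc R2 by 1 -> R2=(0,2,1,0) value=3
Op 6: merge R2<->R1 -> R2=(0,2,1,0) R1=(0,2,1,0)
Op 7: inc R0 by 1 -> R0=(1,0,0,0) value=1
Op 8: inc R3 by 1 -> R3=(0,0,0,6) value=6
Op 9: inc R3 by 3 -> R3=(0,0,0,9) value=9
Op 10: merge R1<->R0 -> R1=(1,2,1,0) R0=(1,2,1,0)

Answer: 0 2 1 0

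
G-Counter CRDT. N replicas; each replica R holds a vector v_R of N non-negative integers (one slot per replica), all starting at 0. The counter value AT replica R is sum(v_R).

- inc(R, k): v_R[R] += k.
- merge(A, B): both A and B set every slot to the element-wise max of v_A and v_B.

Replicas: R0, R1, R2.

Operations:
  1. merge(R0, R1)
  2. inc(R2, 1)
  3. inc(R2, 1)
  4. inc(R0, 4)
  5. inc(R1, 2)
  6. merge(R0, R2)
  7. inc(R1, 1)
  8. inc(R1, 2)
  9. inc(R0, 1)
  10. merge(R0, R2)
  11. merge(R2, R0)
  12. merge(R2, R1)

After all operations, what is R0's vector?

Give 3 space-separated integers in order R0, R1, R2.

Op 1: merge R0<->R1 -> R0=(0,0,0) R1=(0,0,0)
Op 2: inc R2 by 1 -> R2=(0,0,1) value=1
Op 3: inc R2 by 1 -> R2=(0,0,2) value=2
Op 4: inc R0 by 4 -> R0=(4,0,0) value=4
Op 5: inc R1 by 2 -> R1=(0,2,0) value=2
Op 6: merge R0<->R2 -> R0=(4,0,2) R2=(4,0,2)
Op 7: inc R1 by 1 -> R1=(0,3,0) value=3
Op 8: inc R1 by 2 -> R1=(0,5,0) value=5
Op 9: inc R0 by 1 -> R0=(5,0,2) value=7
Op 10: merge R0<->R2 -> R0=(5,0,2) R2=(5,0,2)
Op 11: merge R2<->R0 -> R2=(5,0,2) R0=(5,0,2)
Op 12: merge R2<->R1 -> R2=(5,5,2) R1=(5,5,2)

Answer: 5 0 2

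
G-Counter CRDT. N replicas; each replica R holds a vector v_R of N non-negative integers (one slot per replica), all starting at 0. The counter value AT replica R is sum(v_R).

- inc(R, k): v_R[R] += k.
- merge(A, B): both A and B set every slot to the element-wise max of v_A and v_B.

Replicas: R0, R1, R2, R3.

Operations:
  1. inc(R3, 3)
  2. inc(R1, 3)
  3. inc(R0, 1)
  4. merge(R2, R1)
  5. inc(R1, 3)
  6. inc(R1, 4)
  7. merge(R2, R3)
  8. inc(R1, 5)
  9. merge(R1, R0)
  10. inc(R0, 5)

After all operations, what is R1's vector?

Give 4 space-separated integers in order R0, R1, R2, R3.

Op 1: inc R3 by 3 -> R3=(0,0,0,3) value=3
Op 2: inc R1 by 3 -> R1=(0,3,0,0) value=3
Op 3: inc R0 by 1 -> R0=(1,0,0,0) value=1
Op 4: merge R2<->R1 -> R2=(0,3,0,0) R1=(0,3,0,0)
Op 5: inc R1 by 3 -> R1=(0,6,0,0) value=6
Op 6: inc R1 by 4 -> R1=(0,10,0,0) value=10
Op 7: merge R2<->R3 -> R2=(0,3,0,3) R3=(0,3,0,3)
Op 8: inc R1 by 5 -> R1=(0,15,0,0) value=15
Op 9: merge R1<->R0 -> R1=(1,15,0,0) R0=(1,15,0,0)
Op 10: inc R0 by 5 -> R0=(6,15,0,0) value=21

Answer: 1 15 0 0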